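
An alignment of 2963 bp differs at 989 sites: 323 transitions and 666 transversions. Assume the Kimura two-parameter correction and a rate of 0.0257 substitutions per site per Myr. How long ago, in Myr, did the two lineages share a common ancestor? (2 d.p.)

8.59

P = 323/2963 ≈ 0.109011 and Q = 666/2963 ≈ 0.224772.
Under the Kimura two-parameter model, d = −½ ln(1 − 2P − Q) − ¼ ln(1 − 2Q).
1 − 2P − Q = 0.557206, giving −½ ln(0.557206) = 0.292410.
1 − 2Q = 0.550456, giving −¼ ln(0.550456) = 0.149252.
d = 0.292410 + 0.149252 = 0.441662.
Under a molecular clock d = 2μt, so t = d/(2μ) = 0.441662 / (2 × 0.0257) = 8.59 Myr.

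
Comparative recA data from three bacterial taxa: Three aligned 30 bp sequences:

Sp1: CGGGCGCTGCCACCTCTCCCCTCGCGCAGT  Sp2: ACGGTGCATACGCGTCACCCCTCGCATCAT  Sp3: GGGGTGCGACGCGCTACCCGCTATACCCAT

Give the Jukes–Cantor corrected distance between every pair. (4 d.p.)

d(Sp1,Sp2) = 0.6467, d(Sp1,Sp3) = 0.9313, d(Sp2,Sp3) = 1.0566

Sp1–Sp2: 13/30 sites differ → p ≈ 0.433333, d = −0.75 ln(1 − 0.577777) = 0.646666 ≈ 0.6467.
Sp1–Sp3: 16/30 sites differ → p ≈ 0.533333, d = −0.75 ln(1 − 0.711111) = 0.931285 ≈ 0.9313.
Sp2–Sp3: 17/30 sites differ → p ≈ 0.566667, d = −0.75 ln(1 − 0.755556) = 1.056577 ≈ 1.0566.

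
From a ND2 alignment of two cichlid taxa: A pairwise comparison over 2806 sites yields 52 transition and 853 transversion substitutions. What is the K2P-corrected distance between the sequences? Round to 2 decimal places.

P = 52/2806 ≈ 0.018532 and Q = 853/2806 ≈ 0.303991.
Under the Kimura two-parameter model, d = −½ ln(1 − 2P − Q) − ¼ ln(1 − 2Q).
1 − 2P − Q = 0.658945, giving −½ ln(0.658945) = 0.208558.
1 − 2Q = 0.392018, giving −¼ ln(0.392018) = 0.234112.
d = 0.208558 + 0.234112 = 0.442670.

0.44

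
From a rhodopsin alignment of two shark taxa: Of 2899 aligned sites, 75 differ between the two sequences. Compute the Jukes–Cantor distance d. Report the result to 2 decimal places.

0.03

p = 75/2899 ≈ 0.025871.
d = −(3/4) ln(1 − 4p/3) = −0.75 ln(1 − 0.034495) = −0.75 ln(0.965505)
  = −0.75 × (-0.035104) = 0.026328 substitutions/site.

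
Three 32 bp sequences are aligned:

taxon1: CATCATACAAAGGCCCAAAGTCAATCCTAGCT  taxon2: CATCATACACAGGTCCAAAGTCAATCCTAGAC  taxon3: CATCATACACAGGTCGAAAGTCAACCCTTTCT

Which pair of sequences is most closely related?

taxon1 and taxon2

taxon1–taxon2: 4/32 differ, p = 0.125, d = 0.137.
taxon1–taxon3: 6/32 differ, p = 0.188, d = 0.216.
taxon2–taxon3: 6/32 differ, p = 0.188, d = 0.216.
The smallest distance is between taxon1 and taxon2.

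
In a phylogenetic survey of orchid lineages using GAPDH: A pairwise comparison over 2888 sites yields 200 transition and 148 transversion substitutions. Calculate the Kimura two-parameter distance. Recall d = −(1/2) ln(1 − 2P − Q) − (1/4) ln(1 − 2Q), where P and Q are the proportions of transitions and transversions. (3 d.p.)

0.132

P = 200/2888 ≈ 0.069252 and Q = 148/2888 ≈ 0.051247.
Under the Kimura two-parameter model, d = −½ ln(1 − 2P − Q) − ¼ ln(1 − 2Q).
1 − 2P − Q = 0.810249, giving −½ ln(0.810249) = 0.105207.
1 − 2Q = 0.897506, giving −¼ ln(0.897506) = 0.027034.
d = 0.105207 + 0.027034 = 0.132241.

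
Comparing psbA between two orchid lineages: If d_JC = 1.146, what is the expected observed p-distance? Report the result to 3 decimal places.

p = (3/4)(1 − e^(−4d/3)) = 0.75 × (1 − e^(-1.528)) = 0.75 × (1 − 0.216969) = 0.587273.

0.587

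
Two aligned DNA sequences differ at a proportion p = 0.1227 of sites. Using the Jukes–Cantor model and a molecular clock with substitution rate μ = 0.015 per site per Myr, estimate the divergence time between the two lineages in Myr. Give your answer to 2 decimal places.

4.47

d = −(3/4) ln(1 − 4p/3) = −0.75 ln(1 − 0.1636) = −0.75 ln(0.8364)
  = −0.75 × (-0.178648) = 0.133986 substitutions/site.
Under a molecular clock d = 2μt, so t = d/(2μ) = 0.133986 / (2 × 0.015) = 4.47 Myr.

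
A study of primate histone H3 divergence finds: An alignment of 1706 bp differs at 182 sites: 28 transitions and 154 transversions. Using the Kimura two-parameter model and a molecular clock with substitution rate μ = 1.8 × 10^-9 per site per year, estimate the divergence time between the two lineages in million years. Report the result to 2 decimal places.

32.07

P = 28/1706 ≈ 0.016413 and Q = 154/1706 ≈ 0.09027.
Under the Kimura two-parameter model, d = −½ ln(1 − 2P − Q) − ¼ ln(1 − 2Q).
1 − 2P − Q = 0.876904, giving −½ ln(0.876904) = 0.065679.
1 − 2Q = 0.81946, giving −¼ ln(0.81946) = 0.049777.
d = 0.065679 + 0.049777 = 0.115456.
Under a molecular clock d = 2μt, so t = d/(2μ) = 0.115456 / (2 × 1.8 × 10^-9) = 32.07 million years.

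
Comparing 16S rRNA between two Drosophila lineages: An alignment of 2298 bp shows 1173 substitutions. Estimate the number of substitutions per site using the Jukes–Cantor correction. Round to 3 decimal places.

p = 1173/2298 ≈ 0.510444.
d = −(3/4) ln(1 − 4p/3) = −0.75 ln(1 − 0.680592) = −0.75 ln(0.319408)
  = −0.75 × (-1.141286) = 0.855965 substitutions/site.

0.856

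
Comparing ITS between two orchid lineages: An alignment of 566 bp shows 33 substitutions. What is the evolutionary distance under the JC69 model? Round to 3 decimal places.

p = 33/566 ≈ 0.058304.
d = −(3/4) ln(1 − 4p/3) = −0.75 ln(1 − 0.077739) = −0.75 ln(0.922261)
  = −0.75 × (-0.080927) = 0.060695 substitutions/site.

0.061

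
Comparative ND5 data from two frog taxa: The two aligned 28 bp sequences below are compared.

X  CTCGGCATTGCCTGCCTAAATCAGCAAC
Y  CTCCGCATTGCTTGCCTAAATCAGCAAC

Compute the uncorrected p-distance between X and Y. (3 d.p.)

0.071

The sequences differ at 2 of 28 positions (sites 4, 12).
p = 2/28 = 0.071428… ≈ 0.071 (to 3 d.p.).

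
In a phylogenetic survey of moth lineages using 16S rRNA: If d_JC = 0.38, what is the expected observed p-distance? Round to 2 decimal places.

p = (3/4)(1 − e^(−4d/3)) = 0.75 × (1 − e^(-0.506667)) = 0.75 × (1 − 0.602500) = 0.298125.

0.30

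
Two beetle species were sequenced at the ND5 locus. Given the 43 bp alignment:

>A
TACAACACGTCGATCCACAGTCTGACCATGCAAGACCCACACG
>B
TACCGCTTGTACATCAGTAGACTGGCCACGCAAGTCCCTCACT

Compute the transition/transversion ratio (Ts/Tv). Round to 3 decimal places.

Transitions are A↔G and C↔T; transversions are all other mismatches.
Transitions: 6. Transversions: 9.
R = 6/9 = 0.666666… ≈ 0.667 (to 3 d.p.).

0.667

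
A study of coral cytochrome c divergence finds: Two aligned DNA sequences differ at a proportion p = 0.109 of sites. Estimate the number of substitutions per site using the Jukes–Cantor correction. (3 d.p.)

d = −(3/4) ln(1 − 4p/3) = −0.75 ln(1 − 0.145333) = −0.75 ln(0.854667)
  = −0.75 × (-0.157043) = 0.117782 substitutions/site.

0.118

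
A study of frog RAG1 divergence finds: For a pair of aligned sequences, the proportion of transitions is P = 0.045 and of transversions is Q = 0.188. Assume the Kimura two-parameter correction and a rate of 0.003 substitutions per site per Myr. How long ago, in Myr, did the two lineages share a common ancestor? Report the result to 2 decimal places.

Under the Kimura two-parameter model, d = −½ ln(1 − 2P − Q) − ¼ ln(1 − 2Q).
1 − 2P − Q = 0.722, giving −½ ln(0.722) = 0.162865.
1 − 2Q = 0.624, giving −¼ ln(0.624) = 0.117901.
d = 0.162865 + 0.117901 = 0.280766.
Under a molecular clock d = 2μt, so t = d/(2μ) = 0.280766 / (2 × 0.003) = 46.79 Myr.

46.79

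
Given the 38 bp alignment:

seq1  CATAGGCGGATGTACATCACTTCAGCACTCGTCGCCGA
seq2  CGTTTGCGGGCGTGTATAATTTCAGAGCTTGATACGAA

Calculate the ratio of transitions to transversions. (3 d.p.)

1.833

Transitions are A↔G and C↔T; transversions are all other mismatches.
Transitions: 11. Transversions: 6.
R = 11/6 = 1.833333… ≈ 1.833 (to 3 d.p.).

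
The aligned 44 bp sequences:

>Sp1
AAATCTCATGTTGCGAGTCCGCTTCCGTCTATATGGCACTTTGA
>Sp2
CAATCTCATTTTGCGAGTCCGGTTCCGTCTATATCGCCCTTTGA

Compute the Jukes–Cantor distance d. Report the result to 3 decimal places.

The sequences differ at 5 of 44 sites (1, 10, 22, 35, 38), so p = 5/44 ≈ 0.113636.
d = −(3/4) ln(1 − 4p/3) = −0.75 ln(1 − 0.151515) = −0.75 ln(0.848485)
  = −0.75 × (-0.164303) = 0.123227 substitutions/site.

0.123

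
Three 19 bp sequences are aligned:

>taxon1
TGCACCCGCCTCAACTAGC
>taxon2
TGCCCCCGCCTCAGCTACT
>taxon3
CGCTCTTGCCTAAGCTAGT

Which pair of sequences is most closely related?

taxon1 and taxon2

taxon1–taxon2: 4/19 differ, p = 0.211, d = 0.247.
taxon1–taxon3: 7/19 differ, p = 0.368, d = 0.507.
taxon2–taxon3: 6/19 differ, p = 0.316, d = 0.410.
The smallest distance is between taxon1 and taxon2.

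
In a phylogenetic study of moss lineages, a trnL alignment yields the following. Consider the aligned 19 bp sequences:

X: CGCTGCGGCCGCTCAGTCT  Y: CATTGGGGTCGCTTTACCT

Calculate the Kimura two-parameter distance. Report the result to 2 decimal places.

Of 19 sites, 6 differences are transitions and 2 are transversions, so P = 6/19 ≈ 0.315789 and Q = 2/19 ≈ 0.105263.
Under the Kimura two-parameter model, d = −½ ln(1 − 2P − Q) − ¼ ln(1 − 2Q).
1 − 2P − Q = 0.263159, giving −½ ln(0.263159) = 0.667498.
1 − 2Q = 0.789474, giving −¼ ln(0.789474) = 0.059097.
d = 0.667498 + 0.059097 = 0.726595.

0.73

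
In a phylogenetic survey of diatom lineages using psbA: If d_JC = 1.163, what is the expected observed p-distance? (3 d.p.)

p = (3/4)(1 − e^(−4d/3)) = 0.75 × (1 − e^(-1.550667)) = 0.75 × (1 − 0.212106) = 0.590921.

0.591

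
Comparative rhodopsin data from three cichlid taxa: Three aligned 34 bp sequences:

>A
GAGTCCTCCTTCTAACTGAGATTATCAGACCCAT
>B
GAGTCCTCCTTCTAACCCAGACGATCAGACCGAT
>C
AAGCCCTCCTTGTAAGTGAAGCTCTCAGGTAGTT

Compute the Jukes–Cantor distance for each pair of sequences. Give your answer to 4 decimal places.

A–B: 5/34 sites differ → p ≈ 0.147059, d = −0.75 ln(1 − 0.196079) = 0.163691 ≈ 0.1637.
A–C: 13/34 sites differ → p ≈ 0.382353, d = −0.75 ln(1 − 0.509804) = 0.534712 ≈ 0.5347.
B–C: 14/34 sites differ → p ≈ 0.411765, d = −0.75 ln(1 − 0.54902) = 0.597249 ≈ 0.5972.

d(A,B) = 0.1637, d(A,C) = 0.5347, d(B,C) = 0.5972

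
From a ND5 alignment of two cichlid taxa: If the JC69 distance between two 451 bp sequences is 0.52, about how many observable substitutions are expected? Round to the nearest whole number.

Invert JC69: p = (3/4)(1 − e^(−4d/3)) = 0.75 × (1 − e^(-0.693333)) = 0.75 × (1 − 0.499907) = 0.375070.
Expected differing sites = pL ≈ 0.375070 × 451 = 169.15657 ≈ 169.

169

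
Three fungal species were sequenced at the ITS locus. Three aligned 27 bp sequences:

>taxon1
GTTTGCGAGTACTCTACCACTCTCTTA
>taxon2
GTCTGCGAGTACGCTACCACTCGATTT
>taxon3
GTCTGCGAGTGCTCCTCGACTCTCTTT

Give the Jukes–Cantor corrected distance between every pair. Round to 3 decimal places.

taxon1–taxon2: 5/27 sites differ → p ≈ 0.185185, d = −0.75 ln(1 − 0.246913) = 0.212681 ≈ 0.213.
taxon1–taxon3: 6/27 sites differ → p ≈ 0.222222, d = −0.75 ln(1 − 0.296296) = 0.263548 ≈ 0.264.
taxon2–taxon3: 7/27 sites differ → p ≈ 0.259259, d = −0.75 ln(1 − 0.345679) = 0.318118 ≈ 0.318.

d(taxon1,taxon2) = 0.213, d(taxon1,taxon3) = 0.264, d(taxon2,taxon3) = 0.318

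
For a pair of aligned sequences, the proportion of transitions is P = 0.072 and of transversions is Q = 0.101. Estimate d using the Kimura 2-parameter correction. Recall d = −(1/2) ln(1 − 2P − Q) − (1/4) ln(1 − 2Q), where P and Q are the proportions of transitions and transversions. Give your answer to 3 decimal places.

Under the Kimura two-parameter model, d = −½ ln(1 − 2P − Q) − ¼ ln(1 − 2Q).
1 − 2P − Q = 0.755, giving −½ ln(0.755) = 0.140519.
1 − 2Q = 0.798, giving −¼ ln(0.798) = 0.056412.
d = 0.140519 + 0.056412 = 0.196931.

0.197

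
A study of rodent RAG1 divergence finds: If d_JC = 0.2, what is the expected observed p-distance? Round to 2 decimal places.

0.18

p = (3/4)(1 − e^(−4d/3)) = 0.75 × (1 − e^(-0.266667)) = 0.75 × (1 − 0.765928) = 0.175554.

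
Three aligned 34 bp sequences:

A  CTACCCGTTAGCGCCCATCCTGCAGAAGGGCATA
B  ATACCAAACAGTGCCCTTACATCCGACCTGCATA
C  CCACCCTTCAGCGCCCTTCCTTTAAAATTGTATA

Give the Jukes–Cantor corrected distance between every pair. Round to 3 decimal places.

d(A,B) = 0.597, d(A,C) = 0.373, d(B,C) = 0.597

A–B: 14/34 sites differ → p ≈ 0.411765, d = −0.75 ln(1 − 0.54902) = 0.597249 ≈ 0.597.
A–C: 10/34 sites differ → p ≈ 0.294118, d = −0.75 ln(1 − 0.392157) = 0.373379 ≈ 0.373.
B–C: 14/34 sites differ → p ≈ 0.411765, d = −0.75 ln(1 − 0.54902) = 0.597249 ≈ 0.597.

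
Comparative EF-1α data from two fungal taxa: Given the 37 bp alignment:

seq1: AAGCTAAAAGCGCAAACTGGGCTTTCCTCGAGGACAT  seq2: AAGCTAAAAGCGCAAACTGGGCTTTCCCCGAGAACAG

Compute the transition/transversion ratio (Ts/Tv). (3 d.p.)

2.000

Transitions are A↔G and C↔T; transversions are all other mismatches.
Transitions: 2. Transversions: 1.
R = 2/1 = 2.000.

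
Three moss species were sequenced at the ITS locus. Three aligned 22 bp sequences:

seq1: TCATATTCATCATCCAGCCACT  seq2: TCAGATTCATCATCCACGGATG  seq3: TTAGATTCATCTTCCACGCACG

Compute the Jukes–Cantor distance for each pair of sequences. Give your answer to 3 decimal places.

seq1–seq2: 6/22 sites differ → p ≈ 0.272727, d = −0.75 ln(1 − 0.363636) = 0.338988 ≈ 0.339.
seq1–seq3: 6/22 sites differ → p ≈ 0.272727, d = −0.75 ln(1 − 0.363636) = 0.338988 ≈ 0.339.
seq2–seq3: 4/22 sites differ → p ≈ 0.181818, d = −0.75 ln(1 − 0.242424) = 0.208224 ≈ 0.208.

d(seq1,seq2) = 0.339, d(seq1,seq3) = 0.339, d(seq2,seq3) = 0.208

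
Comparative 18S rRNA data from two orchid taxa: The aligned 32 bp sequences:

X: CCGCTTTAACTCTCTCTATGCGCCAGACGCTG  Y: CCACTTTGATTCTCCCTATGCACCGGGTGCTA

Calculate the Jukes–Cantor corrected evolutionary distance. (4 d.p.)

0.3525

The sequences differ at 9 of 32 sites (3, 8, 10, 15, 22, 25, 27, 28, 32), so p = 9/32 = 0.28125.
d = −(3/4) ln(1 − 4p/3) = −0.75 ln(1 − 0.375) = −0.75 ln(0.625)
  = −0.75 × (-0.470004) = 0.352503 substitutions/site.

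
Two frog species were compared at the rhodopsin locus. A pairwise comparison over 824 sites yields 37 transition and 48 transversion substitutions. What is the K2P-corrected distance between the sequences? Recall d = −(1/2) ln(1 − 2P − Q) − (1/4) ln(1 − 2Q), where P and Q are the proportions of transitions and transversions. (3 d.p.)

0.111

P = 37/824 ≈ 0.044903 and Q = 48/824 ≈ 0.058252.
Under the Kimura two-parameter model, d = −½ ln(1 − 2P − Q) − ¼ ln(1 − 2Q).
1 − 2P − Q = 0.851942, giving −½ ln(0.851942) = 0.080118.
1 − 2Q = 0.883496, giving −¼ ln(0.883496) = 0.030967.
d = 0.080118 + 0.030967 = 0.111085.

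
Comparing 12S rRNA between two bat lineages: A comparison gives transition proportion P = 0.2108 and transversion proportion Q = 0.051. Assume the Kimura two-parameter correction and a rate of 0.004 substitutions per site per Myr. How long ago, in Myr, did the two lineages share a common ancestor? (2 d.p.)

43.35

Under the Kimura two-parameter model, d = −½ ln(1 − 2P − Q) − ¼ ln(1 − 2Q).
1 − 2P − Q = 0.5274, giving −½ ln(0.5274) = 0.319898.
1 − 2Q = 0.898, giving −¼ ln(0.898) = 0.026896.
d = 0.319898 + 0.026896 = 0.346794.
Under a molecular clock d = 2μt, so t = d/(2μ) = 0.346794 / (2 × 0.004) = 43.35 Myr.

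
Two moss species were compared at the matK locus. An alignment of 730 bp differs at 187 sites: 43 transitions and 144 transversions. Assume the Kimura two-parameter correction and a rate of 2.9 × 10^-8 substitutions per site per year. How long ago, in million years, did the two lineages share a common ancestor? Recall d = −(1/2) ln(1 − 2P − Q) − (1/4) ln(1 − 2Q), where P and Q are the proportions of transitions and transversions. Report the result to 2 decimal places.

P = 43/730 ≈ 0.058904 and Q = 144/730 ≈ 0.19726.
Under the Kimura two-parameter model, d = −½ ln(1 − 2P − Q) − ¼ ln(1 − 2Q).
1 − 2P − Q = 0.684932, giving −½ ln(0.684932) = 0.189218.
1 − 2Q = 0.60548, giving −¼ ln(0.60548) = 0.125433.
d = 0.189218 + 0.125433 = 0.314651.
Under a molecular clock d = 2μt, so t = d/(2μ) = 0.314651 / (2 × 2.9 × 10^-8) = 5.43 million years.

5.43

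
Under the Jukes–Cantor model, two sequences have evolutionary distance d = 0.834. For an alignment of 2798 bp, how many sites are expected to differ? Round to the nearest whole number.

Invert JC69: p = (3/4)(1 − e^(−4d/3)) = 0.75 × (1 − e^(-1.112)) = 0.75 × (1 − 0.328901) = 0.503324.
Expected differing sites = pL ≈ 0.503324 × 2798 = 1408.300552 ≈ 1408.

1408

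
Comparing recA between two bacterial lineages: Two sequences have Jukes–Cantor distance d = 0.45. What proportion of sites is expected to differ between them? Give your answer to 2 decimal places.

0.34

p = (3/4)(1 − e^(−4d/3)) = 0.75 × (1 − e^(-0.6)) = 0.75 × (1 − 0.548812) = 0.338391.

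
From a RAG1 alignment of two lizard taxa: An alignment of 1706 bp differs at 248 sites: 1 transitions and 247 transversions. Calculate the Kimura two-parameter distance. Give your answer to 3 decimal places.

0.164

P = 1/1706 ≈ 0.000586 and Q = 247/1706 ≈ 0.144783.
Under the Kimura two-parameter model, d = −½ ln(1 − 2P − Q) − ¼ ln(1 − 2Q).
1 − 2P − Q = 0.854045, giving −½ ln(0.854045) = 0.078886.
1 − 2Q = 0.710434, giving −¼ ln(0.710434) = 0.085470.
d = 0.078886 + 0.085470 = 0.164356.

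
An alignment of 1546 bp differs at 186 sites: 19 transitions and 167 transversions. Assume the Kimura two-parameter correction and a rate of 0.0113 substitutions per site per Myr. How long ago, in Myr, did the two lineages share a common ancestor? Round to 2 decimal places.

5.84

P = 19/1546 ≈ 0.01229 and Q = 167/1546 ≈ 0.108021.
Under the Kimura two-parameter model, d = −½ ln(1 − 2P − Q) − ¼ ln(1 − 2Q).
1 − 2P − Q = 0.867399, giving −½ ln(0.867399) = 0.071128.
1 − 2Q = 0.783958, giving −¼ ln(0.783958) = 0.060850.
d = 0.071128 + 0.060850 = 0.131978.
Under a molecular clock d = 2μt, so t = d/(2μ) = 0.131978 / (2 × 0.0113) = 5.84 Myr.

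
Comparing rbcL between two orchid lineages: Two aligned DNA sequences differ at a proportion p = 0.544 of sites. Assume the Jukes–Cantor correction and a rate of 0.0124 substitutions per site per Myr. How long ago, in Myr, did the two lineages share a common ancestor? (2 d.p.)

39.08

d = −(3/4) ln(1 − 4p/3) = −0.75 ln(1 − 0.725333) = −0.75 ln(0.274667)
  = −0.75 × (-1.292196) = 0.969147 substitutions/site.
Under a molecular clock d = 2μt, so t = d/(2μ) = 0.969147 / (2 × 0.0124) = 39.08 Myr.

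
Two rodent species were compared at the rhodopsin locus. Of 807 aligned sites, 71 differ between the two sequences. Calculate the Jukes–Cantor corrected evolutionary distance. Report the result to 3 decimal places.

0.094

p = 71/807 ≈ 0.08798.
d = −(3/4) ln(1 − 4p/3) = −0.75 ln(1 − 0.117307) = −0.75 ln(0.882693)
  = −0.75 × (-0.124778) = 0.093584 substitutions/site.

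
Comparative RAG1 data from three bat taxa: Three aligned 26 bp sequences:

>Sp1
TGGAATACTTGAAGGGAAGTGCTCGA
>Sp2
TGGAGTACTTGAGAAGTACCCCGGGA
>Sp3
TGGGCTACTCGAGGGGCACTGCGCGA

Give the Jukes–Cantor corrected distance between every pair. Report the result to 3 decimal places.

Sp1–Sp2: 10/26 sites differ → p ≈ 0.384615, d = −0.75 ln(1 − 0.51282) = 0.539341 ≈ 0.539.
Sp1–Sp3: 7/26 sites differ → p ≈ 0.269231, d = −0.75 ln(1 − 0.358975) = 0.333515 ≈ 0.334.
Sp2–Sp3: 9/26 sites differ → p ≈ 0.346154, d = −0.75 ln(1 − 0.461539) = 0.464280 ≈ 0.464.

d(Sp1,Sp2) = 0.539, d(Sp1,Sp3) = 0.334, d(Sp2,Sp3) = 0.464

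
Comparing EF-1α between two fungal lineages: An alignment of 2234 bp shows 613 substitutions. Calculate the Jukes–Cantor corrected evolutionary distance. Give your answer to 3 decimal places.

0.342

p = 613/2234 ≈ 0.274396.
d = −(3/4) ln(1 − 4p/3) = −0.75 ln(1 − 0.365861) = −0.75 ln(0.634139)
  = −0.75 × (-0.455487) = 0.341615 substitutions/site.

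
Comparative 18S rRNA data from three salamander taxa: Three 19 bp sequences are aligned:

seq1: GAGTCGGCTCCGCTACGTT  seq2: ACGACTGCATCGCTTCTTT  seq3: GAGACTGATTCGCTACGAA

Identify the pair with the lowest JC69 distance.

seq1 and seq3

seq1–seq2: 8/19 differ, p = 0.421, d = 0.618.
seq1–seq3: 6/19 differ, p = 0.316, d = 0.410.
seq2–seq3: 8/19 differ, p = 0.421, d = 0.618.
The smallest distance is between seq1 and seq3.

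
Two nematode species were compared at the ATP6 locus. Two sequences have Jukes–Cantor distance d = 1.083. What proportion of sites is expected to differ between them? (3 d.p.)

0.573

p = (3/4)(1 − e^(−4d/3)) = 0.75 × (1 − e^(-1.444)) = 0.75 × (1 − 0.235982) = 0.573014.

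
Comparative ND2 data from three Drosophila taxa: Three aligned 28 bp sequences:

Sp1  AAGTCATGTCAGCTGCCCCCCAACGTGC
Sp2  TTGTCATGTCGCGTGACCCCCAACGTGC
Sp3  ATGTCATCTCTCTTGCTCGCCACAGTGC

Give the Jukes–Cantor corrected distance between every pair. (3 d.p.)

Sp1–Sp2: 6/28 sites differ → p ≈ 0.214286, d = −0.75 ln(1 − 0.285715) = 0.252355 ≈ 0.252.
Sp1–Sp3: 9/28 sites differ → p ≈ 0.321429, d = −0.75 ln(1 − 0.428572) = 0.419713 ≈ 0.420.
Sp2–Sp3: 9/28 sites differ → p ≈ 0.321429, d = −0.75 ln(1 − 0.428572) = 0.419713 ≈ 0.420.

d(Sp1,Sp2) = 0.252, d(Sp1,Sp3) = 0.420, d(Sp2,Sp3) = 0.420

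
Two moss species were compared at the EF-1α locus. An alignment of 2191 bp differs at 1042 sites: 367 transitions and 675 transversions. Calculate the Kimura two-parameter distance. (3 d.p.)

0.755

P = 367/2191 ≈ 0.167503 and Q = 675/2191 ≈ 0.308079.
Under the Kimura two-parameter model, d = −½ ln(1 − 2P − Q) − ¼ ln(1 − 2Q).
1 − 2P − Q = 0.356915, giving −½ ln(0.356915) = 0.515129.
1 − 2Q = 0.383842, giving −¼ ln(0.383842) = 0.239381.
d = 0.515129 + 0.239381 = 0.754510.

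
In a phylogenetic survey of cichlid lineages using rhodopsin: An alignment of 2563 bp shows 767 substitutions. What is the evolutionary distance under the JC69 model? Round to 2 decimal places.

p = 767/2563 ≈ 0.299259.
d = −(3/4) ln(1 − 4p/3) = −0.75 ln(1 − 0.399012) = −0.75 ln(0.600988)
  = −0.75 × (-0.509180) = 0.381885 substitutions/site.

0.38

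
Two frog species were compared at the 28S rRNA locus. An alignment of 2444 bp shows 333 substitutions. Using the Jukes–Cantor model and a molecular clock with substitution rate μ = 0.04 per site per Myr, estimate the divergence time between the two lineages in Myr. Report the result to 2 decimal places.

1.88

p = 333/2444 ≈ 0.136252.
d = −(3/4) ln(1 − 4p/3) = −0.75 ln(1 − 0.181669) = −0.75 ln(0.818331)
  = −0.75 × (-0.200488) = 0.150366 substitutions/site.
Under a molecular clock d = 2μt, so t = d/(2μ) = 0.150366 / (2 × 0.04) = 1.88 Myr.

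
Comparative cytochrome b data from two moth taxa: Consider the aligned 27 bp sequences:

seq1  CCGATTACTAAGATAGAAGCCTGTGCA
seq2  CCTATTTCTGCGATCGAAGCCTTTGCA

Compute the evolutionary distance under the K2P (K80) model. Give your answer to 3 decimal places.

Of 27 sites, 1 differences are transitions and 5 are transversions, so P = 1/27 ≈ 0.037037 and Q = 5/27 ≈ 0.185185.
Under the Kimura two-parameter model, d = −½ ln(1 − 2P − Q) − ¼ ln(1 − 2Q).
1 − 2P − Q = 0.740741, giving −½ ln(0.740741) = 0.150052.
1 − 2Q = 0.62963, giving −¼ ln(0.62963) = 0.115656.
d = 0.150052 + 0.115656 = 0.265708.

0.266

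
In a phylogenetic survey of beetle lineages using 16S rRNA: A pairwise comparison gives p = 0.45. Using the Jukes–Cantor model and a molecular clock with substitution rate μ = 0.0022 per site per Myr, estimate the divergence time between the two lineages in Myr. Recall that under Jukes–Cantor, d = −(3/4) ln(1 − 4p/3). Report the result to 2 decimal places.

156.19

d = −(3/4) ln(1 − 4p/3) = −0.75 ln(1 − 0.6) = −0.75 ln(0.4)
  = −0.75 × (-0.916291) = 0.687218 substitutions/site.
Under a molecular clock d = 2μt, so t = d/(2μ) = 0.687218 / (2 × 0.0022) = 156.19 Myr.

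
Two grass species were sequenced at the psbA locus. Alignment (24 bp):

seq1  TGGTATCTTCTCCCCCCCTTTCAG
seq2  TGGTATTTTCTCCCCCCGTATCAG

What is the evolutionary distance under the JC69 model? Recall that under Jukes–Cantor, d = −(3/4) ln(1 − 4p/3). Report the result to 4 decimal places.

The sequences differ at 3 of 24 sites (7, 18, 20), so p = 3/24 = 0.125.
d = −(3/4) ln(1 − 4p/3) = −0.75 ln(1 − 0.166667) = −0.75 ln(0.833333)
  = −0.75 × (-0.182322) = 0.136742 substitutions/site.

0.1367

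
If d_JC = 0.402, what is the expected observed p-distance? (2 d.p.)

0.31

p = (3/4)(1 − e^(−4d/3)) = 0.75 × (1 − e^(-0.536)) = 0.75 × (1 − 0.585084) = 0.311187.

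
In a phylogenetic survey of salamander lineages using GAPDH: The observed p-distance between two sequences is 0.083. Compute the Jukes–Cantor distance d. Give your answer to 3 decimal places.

0.088

d = −(3/4) ln(1 − 4p/3) = −0.75 ln(1 − 0.110667) = −0.75 ln(0.889333)
  = −0.75 × (-0.117284) = 0.087963 substitutions/site.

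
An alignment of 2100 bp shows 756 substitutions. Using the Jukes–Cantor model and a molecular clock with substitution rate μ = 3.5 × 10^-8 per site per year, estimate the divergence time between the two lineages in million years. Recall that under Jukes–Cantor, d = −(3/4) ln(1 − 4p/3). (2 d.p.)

p = 756/2100 = 0.36.
d = −(3/4) ln(1 − 4p/3) = −0.75 ln(1 − 0.48) = −0.75 ln(0.52)
  = −0.75 × (-0.653926) = 0.490445 substitutions/site.
Under a molecular clock d = 2μt, so t = d/(2μ) = 0.490445 / (2 × 3.5 × 10^-8) = 7.01 million years.

7.01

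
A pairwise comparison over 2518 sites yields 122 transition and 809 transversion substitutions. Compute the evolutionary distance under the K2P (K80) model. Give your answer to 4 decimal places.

0.5280

P = 122/2518 ≈ 0.048451 and Q = 809/2518 ≈ 0.321287.
Under the Kimura two-parameter model, d = −½ ln(1 − 2P − Q) − ¼ ln(1 − 2Q).
1 − 2P − Q = 0.581811, giving −½ ln(0.581811) = 0.270805.
1 − 2Q = 0.357426, giving −¼ ln(0.357426) = 0.257207.
d = 0.270805 + 0.257207 = 0.528012.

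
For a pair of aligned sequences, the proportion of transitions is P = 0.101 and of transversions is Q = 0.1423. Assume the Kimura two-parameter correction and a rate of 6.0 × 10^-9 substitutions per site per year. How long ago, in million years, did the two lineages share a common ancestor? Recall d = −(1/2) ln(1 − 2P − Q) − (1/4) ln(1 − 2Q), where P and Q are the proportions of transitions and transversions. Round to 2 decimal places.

Under the Kimura two-parameter model, d = −½ ln(1 − 2P − Q) − ¼ ln(1 − 2Q).
1 − 2P − Q = 0.6557, giving −½ ln(0.6557) = 0.211026.
1 − 2Q = 0.7154, giving −¼ ln(0.7154) = 0.083728.
d = 0.211026 + 0.083728 = 0.294754.
Under a molecular clock d = 2μt, so t = d/(2μ) = 0.294754 / (2 × 6.0 × 10^-9) = 24.56 million years.

24.56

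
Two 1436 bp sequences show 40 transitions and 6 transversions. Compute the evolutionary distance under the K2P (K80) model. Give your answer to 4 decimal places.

0.0330

P = 40/1436 ≈ 0.027855 and Q = 6/1436 ≈ 0.004178.
Under the Kimura two-parameter model, d = −½ ln(1 − 2P − Q) − ¼ ln(1 − 2Q).
1 − 2P − Q = 0.940112, giving −½ ln(0.940112) = 0.030878.
1 − 2Q = 0.991644, giving −¼ ln(0.991644) = 0.002098.
d = 0.030878 + 0.002098 = 0.032976.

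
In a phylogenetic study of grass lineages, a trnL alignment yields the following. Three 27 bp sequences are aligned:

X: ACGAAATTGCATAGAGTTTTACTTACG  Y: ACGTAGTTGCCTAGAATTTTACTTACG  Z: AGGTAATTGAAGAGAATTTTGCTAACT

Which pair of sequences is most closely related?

X–Y: 4/27 differ, p = 0.148, d = 0.165.
X–Z: 8/27 differ, p = 0.296, d = 0.377.
Y–Z: 8/27 differ, p = 0.296, d = 0.377.
The smallest distance is between X and Y.

X and Y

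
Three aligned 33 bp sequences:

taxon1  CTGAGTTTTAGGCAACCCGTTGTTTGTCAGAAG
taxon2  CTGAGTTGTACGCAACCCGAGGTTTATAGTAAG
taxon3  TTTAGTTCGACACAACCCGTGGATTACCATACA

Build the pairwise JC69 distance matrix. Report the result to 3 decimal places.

taxon1–taxon2: 8/33 sites differ → p ≈ 0.242424, d = −0.75 ln(1 − 0.323232) = 0.292820 ≈ 0.293.
taxon1–taxon3: 13/33 sites differ → p ≈ 0.393939, d = −0.75 ln(1 − 0.525252) = 0.558728 ≈ 0.559.
taxon2–taxon3: 12/33 sites differ → p ≈ 0.363636, d = −0.75 ln(1 − 0.484848) = 0.497470 ≈ 0.497.

d(taxon1,taxon2) = 0.293, d(taxon1,taxon3) = 0.559, d(taxon2,taxon3) = 0.497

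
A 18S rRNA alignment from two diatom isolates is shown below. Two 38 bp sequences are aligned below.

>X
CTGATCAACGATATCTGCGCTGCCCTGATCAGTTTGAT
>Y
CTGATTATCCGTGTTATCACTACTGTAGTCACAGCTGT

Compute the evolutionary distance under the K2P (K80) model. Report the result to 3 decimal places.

1.006

Of 38 sites, 11 differences are transitions and 9 are transversions, so P = 11/38 ≈ 0.289474 and Q = 9/38 ≈ 0.236842.
Under the Kimura two-parameter model, d = −½ ln(1 − 2P − Q) − ¼ ln(1 − 2Q).
1 − 2P − Q = 0.18421, giving −½ ln(0.18421) = 0.845839.
1 − 2Q = 0.526316, giving −¼ ln(0.526316) = 0.160463.
d = 0.845839 + 0.160463 = 1.006302.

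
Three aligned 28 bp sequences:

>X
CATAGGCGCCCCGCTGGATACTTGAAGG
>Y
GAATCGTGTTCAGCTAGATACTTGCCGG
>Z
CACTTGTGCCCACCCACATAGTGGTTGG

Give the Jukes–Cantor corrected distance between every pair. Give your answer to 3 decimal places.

d(X,Y) = 0.556, d(X,Z) = 0.724, d(Y,Z) = 0.635

X–Y: 11/28 sites differ → p ≈ 0.392857, d = −0.75 ln(1 − 0.523809) = 0.556452 ≈ 0.556.
X–Z: 13/28 sites differ → p ≈ 0.464286, d = −0.75 ln(1 − 0.619048) = 0.723811 ≈ 0.724.
Y–Z: 12/28 sites differ → p ≈ 0.428571, d = −0.75 ln(1 − 0.571428) = 0.635472 ≈ 0.635.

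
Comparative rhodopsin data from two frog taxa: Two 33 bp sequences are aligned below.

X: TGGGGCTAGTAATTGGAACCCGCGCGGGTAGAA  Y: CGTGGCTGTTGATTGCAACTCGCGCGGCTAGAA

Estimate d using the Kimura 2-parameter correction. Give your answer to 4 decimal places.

Of 33 sites, 4 differences are transitions and 4 are transversions, so P = 4/33 ≈ 0.121212 and Q = 4/33 ≈ 0.121212.
Under the Kimura two-parameter model, d = −½ ln(1 − 2P − Q) − ¼ ln(1 − 2Q).
1 − 2P − Q = 0.636364, giving −½ ln(0.636364) = 0.225992.
1 − 2Q = 0.757576, giving −¼ ln(0.757576) = 0.069408.
d = 0.225992 + 0.069408 = 0.295400.

0.2954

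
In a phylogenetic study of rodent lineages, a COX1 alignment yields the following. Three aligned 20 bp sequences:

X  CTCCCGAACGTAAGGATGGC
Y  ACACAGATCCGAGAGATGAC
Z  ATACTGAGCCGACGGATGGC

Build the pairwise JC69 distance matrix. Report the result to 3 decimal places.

X–Y: 10/20 sites differ → p = 0.5, d = −0.75 ln(1 − 0.666667) = 0.823960 ≈ 0.824.
X–Z: 7/20 sites differ → p = 0.35, d = −0.75 ln(1 − 0.466667) = 0.471457 ≈ 0.471.
Y–Z: 6/20 sites differ → p = 0.3, d = −0.75 ln(1 − 0.4) = 0.383119 ≈ 0.383.

d(X,Y) = 0.824, d(X,Z) = 0.471, d(Y,Z) = 0.383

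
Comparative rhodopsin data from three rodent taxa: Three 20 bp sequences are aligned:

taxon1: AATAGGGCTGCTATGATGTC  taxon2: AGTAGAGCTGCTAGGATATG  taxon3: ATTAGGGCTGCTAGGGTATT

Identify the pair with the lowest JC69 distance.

taxon2 and taxon3

taxon1–taxon2: 5/20 differ, p = 0.250, d = 0.304.
taxon1–taxon3: 5/20 differ, p = 0.250, d = 0.304.
taxon2–taxon3: 4/20 differ, p = 0.200, d = 0.233.
The smallest distance is between taxon2 and taxon3.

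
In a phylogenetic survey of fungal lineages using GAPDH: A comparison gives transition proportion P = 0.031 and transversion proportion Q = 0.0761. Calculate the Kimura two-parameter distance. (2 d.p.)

0.12

Under the Kimura two-parameter model, d = −½ ln(1 − 2P − Q) − ¼ ln(1 − 2Q).
1 − 2P − Q = 0.8619, giving −½ ln(0.8619) = 0.074308.
1 − 2Q = 0.8478, giving −¼ ln(0.8478) = 0.041278.
d = 0.074308 + 0.041278 = 0.115586.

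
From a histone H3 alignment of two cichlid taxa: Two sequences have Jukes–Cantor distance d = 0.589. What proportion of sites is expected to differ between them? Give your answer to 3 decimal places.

0.408

p = (3/4)(1 − e^(−4d/3)) = 0.75 × (1 − e^(-0.785333)) = 0.75 × (1 − 0.455968) = 0.408024.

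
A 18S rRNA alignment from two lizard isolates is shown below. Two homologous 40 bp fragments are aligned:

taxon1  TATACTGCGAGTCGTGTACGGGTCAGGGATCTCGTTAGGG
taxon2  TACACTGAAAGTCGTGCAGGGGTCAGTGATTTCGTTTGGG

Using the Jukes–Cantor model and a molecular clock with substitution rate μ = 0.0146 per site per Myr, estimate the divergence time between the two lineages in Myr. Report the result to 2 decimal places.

7.97

The sequences differ at 8 of 40 sites (3, 8, 9, 17, 19, 27, 31, 37), so p = 8/40 = 0.2.
d = −(3/4) ln(1 − 4p/3) = −0.75 ln(1 − 0.266667) = −0.75 ln(0.733333)
  = −0.75 × (-0.310155) = 0.232616 substitutions/site.
Under a molecular clock d = 2μt, so t = d/(2μ) = 0.232616 / (2 × 0.0146) = 7.97 Myr.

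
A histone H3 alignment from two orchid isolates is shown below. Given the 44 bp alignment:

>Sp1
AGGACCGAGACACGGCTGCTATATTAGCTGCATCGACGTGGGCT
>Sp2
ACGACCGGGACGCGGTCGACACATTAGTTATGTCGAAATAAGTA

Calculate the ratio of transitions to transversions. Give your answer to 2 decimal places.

Transitions are A↔G and C↔T; transversions are all other mismatches.
Transitions: 14. Transversions: 4.
R = 14/4 = 3.50.

3.50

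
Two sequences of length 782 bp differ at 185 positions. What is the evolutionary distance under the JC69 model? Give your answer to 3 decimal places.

0.284

p = 185/782 ≈ 0.236573.
d = −(3/4) ln(1 − 4p/3) = −0.75 ln(1 − 0.315431) = −0.75 ln(0.684569)
  = −0.75 × (-0.378966) = 0.284225 substitutions/site.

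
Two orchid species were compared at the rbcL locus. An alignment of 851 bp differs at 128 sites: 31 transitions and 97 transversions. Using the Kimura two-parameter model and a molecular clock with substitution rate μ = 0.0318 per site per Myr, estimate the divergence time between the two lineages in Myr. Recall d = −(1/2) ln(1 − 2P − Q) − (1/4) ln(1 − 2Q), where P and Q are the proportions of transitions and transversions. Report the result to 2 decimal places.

P = 31/851 ≈ 0.036428 and Q = 97/851 ≈ 0.113984.
Under the Kimura two-parameter model, d = −½ ln(1 − 2P − Q) − ¼ ln(1 − 2Q).
1 − 2P − Q = 0.81316, giving −½ ln(0.81316) = 0.103414.
1 − 2Q = 0.772032, giving −¼ ln(0.772032) = 0.064682.
d = 0.103414 + 0.064682 = 0.168096.
Under a molecular clock d = 2μt, so t = d/(2μ) = 0.168096 / (2 × 0.0318) = 2.64 Myr.

2.64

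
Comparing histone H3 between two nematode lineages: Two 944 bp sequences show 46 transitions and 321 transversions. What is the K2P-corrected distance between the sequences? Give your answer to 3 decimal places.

P = 46/944 ≈ 0.048729 and Q = 321/944 ≈ 0.340042.
Under the Kimura two-parameter model, d = −½ ln(1 − 2P − Q) − ¼ ln(1 − 2Q).
1 − 2P − Q = 0.5625, giving −½ ln(0.5625) = 0.287682.
1 − 2Q = 0.319916, giving −¼ ln(0.319916) = 0.284924.
d = 0.287682 + 0.284924 = 0.572606.

0.573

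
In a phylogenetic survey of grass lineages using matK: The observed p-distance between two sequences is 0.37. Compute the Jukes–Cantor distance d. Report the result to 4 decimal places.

d = −(3/4) ln(1 − 4p/3) = −0.75 ln(1 − 0.493333) = −0.75 ln(0.506667)
  = −0.75 × (-0.679901) = 0.509926 substitutions/site.

0.5099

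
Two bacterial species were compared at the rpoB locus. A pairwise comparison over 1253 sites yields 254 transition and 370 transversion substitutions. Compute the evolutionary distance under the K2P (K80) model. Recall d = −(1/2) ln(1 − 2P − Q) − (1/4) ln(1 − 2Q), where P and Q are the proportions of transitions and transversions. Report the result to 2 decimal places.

0.83

P = 254/1253 ≈ 0.202713 and Q = 370/1253 ≈ 0.295291.
Under the Kimura two-parameter model, d = −½ ln(1 − 2P − Q) − ¼ ln(1 − 2Q).
1 − 2P − Q = 0.299283, giving −½ ln(0.299283) = 0.603183.
1 − 2Q = 0.409418, giving −¼ ln(0.409418) = 0.223255.
d = 0.603183 + 0.223255 = 0.826438.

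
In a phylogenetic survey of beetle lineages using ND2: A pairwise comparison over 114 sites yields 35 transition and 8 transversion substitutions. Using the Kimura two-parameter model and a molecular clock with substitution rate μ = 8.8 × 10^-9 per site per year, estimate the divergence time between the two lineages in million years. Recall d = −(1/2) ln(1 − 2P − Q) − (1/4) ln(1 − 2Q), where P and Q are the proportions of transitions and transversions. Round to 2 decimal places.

34.89

P = 35/114 ≈ 0.307018 and Q = 8/114 ≈ 0.070175.
Under the Kimura two-parameter model, d = −½ ln(1 − 2P − Q) − ¼ ln(1 − 2Q).
1 − 2P − Q = 0.315789, giving −½ ln(0.315789) = 0.576341.
1 − 2Q = 0.85965, giving −¼ ln(0.85965) = 0.037807.
d = 0.576341 + 0.037807 = 0.614148.
Under a molecular clock d = 2μt, so t = d/(2μ) = 0.614148 / (2 × 8.8 × 10^-9) = 34.89 million years.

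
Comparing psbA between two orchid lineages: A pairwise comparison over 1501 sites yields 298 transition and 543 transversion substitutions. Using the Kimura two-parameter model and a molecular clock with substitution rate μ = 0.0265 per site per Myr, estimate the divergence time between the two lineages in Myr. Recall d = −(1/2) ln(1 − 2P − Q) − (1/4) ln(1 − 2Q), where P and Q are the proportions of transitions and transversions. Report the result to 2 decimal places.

19.48

P = 298/1501 ≈ 0.198534 and Q = 543/1501 ≈ 0.361759.
Under the Kimura two-parameter model, d = −½ ln(1 − 2P − Q) − ¼ ln(1 − 2Q).
1 − 2P − Q = 0.241173, giving −½ ln(0.241173) = 0.711120.
1 − 2Q = 0.276482, giving −¼ ln(0.276482) = 0.321402.
d = 0.711120 + 0.321402 = 1.032522.
Under a molecular clock d = 2μt, so t = d/(2μ) = 1.032522 / (2 × 0.0265) = 19.48 Myr.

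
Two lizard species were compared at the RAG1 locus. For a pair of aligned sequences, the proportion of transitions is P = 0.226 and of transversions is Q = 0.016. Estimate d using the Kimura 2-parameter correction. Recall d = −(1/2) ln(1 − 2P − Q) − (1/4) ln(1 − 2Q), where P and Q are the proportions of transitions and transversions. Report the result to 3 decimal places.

Under the Kimura two-parameter model, d = −½ ln(1 − 2P − Q) − ¼ ln(1 − 2Q).
1 − 2P − Q = 0.532, giving −½ ln(0.532) = 0.315556.
1 − 2Q = 0.968, giving −¼ ln(0.968) = 0.008131.
d = 0.315556 + 0.008131 = 0.323687.

0.324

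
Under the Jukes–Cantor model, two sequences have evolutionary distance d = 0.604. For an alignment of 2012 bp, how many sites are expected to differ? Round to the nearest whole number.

Invert JC69: p = (3/4)(1 − e^(−4d/3)) = 0.75 × (1 − e^(-0.805333)) = 0.75 × (1 − 0.446939) = 0.414796.
Expected differing sites = pL ≈ 0.414796 × 2012 = 834.569552 ≈ 835.

835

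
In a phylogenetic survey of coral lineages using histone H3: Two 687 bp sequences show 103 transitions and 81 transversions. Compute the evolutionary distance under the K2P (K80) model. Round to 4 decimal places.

0.3377

P = 103/687 ≈ 0.149927 and Q = 81/687 ≈ 0.117904.
Under the Kimura two-parameter model, d = −½ ln(1 − 2P − Q) − ¼ ln(1 − 2Q).
1 − 2P − Q = 0.582242, giving −½ ln(0.582242) = 0.270435.
1 − 2Q = 0.764192, giving −¼ ln(0.764192) = 0.067234.
d = 0.270435 + 0.067234 = 0.337669.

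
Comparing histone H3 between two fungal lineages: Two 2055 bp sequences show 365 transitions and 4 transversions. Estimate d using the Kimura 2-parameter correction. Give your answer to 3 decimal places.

0.222

P = 365/2055 ≈ 0.177616 and Q = 4/2055 ≈ 0.001946.
Under the Kimura two-parameter model, d = −½ ln(1 − 2P − Q) − ¼ ln(1 − 2Q).
1 − 2P − Q = 0.642822, giving −½ ln(0.642822) = 0.220944.
1 − 2Q = 0.996108, giving −¼ ln(0.996108) = 0.000975.
d = 0.220944 + 0.000975 = 0.221919.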